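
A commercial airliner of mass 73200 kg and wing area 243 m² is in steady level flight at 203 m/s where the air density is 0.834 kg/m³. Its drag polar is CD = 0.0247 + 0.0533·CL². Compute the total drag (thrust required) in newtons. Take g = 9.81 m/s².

Level flight ⇒ L = W = m·g = 73200 × 9.81 = 7.1809×10^5 N.
Dynamic pressure q = 0.5 × 0.834 × 203² = 17180 Pa.
Required CL = L/(qS) = 7.1809×10^5/(17180·243) = 0.172.
CD = 0.0247 + 0.0533 × 0.172² = 0.02628.
D = q·S·CD = 17180 × 243 × 0.02628 = 1.097×10^5 N

D = 1.1×10^5 N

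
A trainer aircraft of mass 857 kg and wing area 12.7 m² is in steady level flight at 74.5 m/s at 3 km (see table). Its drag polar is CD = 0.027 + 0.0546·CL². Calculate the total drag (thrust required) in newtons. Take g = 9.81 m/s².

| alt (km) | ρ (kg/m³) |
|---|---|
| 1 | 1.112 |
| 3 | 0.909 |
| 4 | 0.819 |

D = 985 N

At 3 km, from the table: ρ = 0.909 kg/m³.
Level flight ⇒ L = W = m·g = 857 × 9.81 = 8407.2 N.
q = ½ρv² = ½ × 0.909 × 74.5² = 2523 Pa.
Required CL = L/(qS) = 8407.2/(2523·12.7) = 0.2624.
CD = 0.027 + 0.0546 × 0.2624² = 0.03076.
D = q·S·CD = 2523 × 12.7 × 0.03076 = 985.5 N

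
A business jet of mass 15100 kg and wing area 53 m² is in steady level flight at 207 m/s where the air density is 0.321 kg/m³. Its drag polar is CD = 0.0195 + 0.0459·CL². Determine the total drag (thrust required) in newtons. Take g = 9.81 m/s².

Weight W = mg = 15100 × 9.81 = 1.4813×10^5 N; in level flight L = W.
Dynamic pressure q = 0.5 × 0.321 × 207² = 6877 Pa.
Required CL = L/(qS) = 1.4813×10^5/(6877·53) = 0.4064.
CD = 0.0195 + 0.0459 × 0.4064² = 0.02708.
D = q·S·CD = 6877 × 53 × 0.02708 = 9871 N

D = 9870 N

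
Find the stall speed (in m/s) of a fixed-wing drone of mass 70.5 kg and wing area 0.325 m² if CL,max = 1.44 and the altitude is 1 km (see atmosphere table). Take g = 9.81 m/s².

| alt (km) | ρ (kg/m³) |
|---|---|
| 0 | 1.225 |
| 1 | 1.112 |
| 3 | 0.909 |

V_stall = 51.6 m/s

At 1 km, from the table: ρ = 1.112 kg/m³.
Weight W = mg = 70.5 × 9.81 = 691.6 N.
From L = ½ρV²S·CL,max = W: V_stall = √(2W/(ρSCL,max)) = √(2·691.6/(1.112·0.325·1.44))
V_stall = √2658 = 51.6 m/s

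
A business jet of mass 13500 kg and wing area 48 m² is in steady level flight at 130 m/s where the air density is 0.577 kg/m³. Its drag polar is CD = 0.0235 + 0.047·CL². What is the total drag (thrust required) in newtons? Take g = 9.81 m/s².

D = 9020 N

In steady level flight, lift balances weight: W = mg = 13500 × 9.81 = 1.3244×10^5 N.
q = ½ρv² = ½ × 0.577 × 130² = 4876 Pa.
CL = 2W/(ρv²S) = 2×1.3244×10^5/(0.577×130²×48) = 0.5659.
CD = 0.0235 + 0.047 × 0.5659² = 0.03855.
D = q·S·CD = 4876 × 48 × 0.03855 = 9022 N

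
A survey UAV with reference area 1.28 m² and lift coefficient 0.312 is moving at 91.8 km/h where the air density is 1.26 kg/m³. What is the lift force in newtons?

L = 164 N

Convert speed: v = 91.8 km/h ÷ 3.6 = 25.5 m/s.
L = ½ρv²S·CL = ½ × 1.26 × 25.5² × 1.28 × 0.312 = 164 N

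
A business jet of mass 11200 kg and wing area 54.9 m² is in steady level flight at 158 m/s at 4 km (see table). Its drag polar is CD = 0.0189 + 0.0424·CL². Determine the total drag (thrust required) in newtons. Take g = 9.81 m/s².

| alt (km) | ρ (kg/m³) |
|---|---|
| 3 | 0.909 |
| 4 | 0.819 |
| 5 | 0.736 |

D = 11500 N

At 4 km, from the table: ρ = 0.819 kg/m³.
Level flight ⇒ L = W = m·g = 11200 × 9.81 = 1.0987×10^5 N.
Dynamic pressure q = 0.5 × 0.819 × 158² = 10220 Pa.
CL = W/(q·S) = 1.0987×10^5 / (10220 × 54.9) = 0.1958.
CD = 0.0189 + 0.0424 × 0.1958² = 0.02053.
D = q·S·CD = 10220 × 54.9 × 0.02053 = 11520 N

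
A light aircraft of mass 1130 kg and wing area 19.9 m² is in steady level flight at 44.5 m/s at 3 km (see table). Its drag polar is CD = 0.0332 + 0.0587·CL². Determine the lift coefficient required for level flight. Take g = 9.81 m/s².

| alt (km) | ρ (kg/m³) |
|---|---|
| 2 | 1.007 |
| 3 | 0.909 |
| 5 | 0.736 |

At 3 km, from the table: ρ = 0.909 kg/m³.
In steady level flight, lift balances weight: W = mg = 1130 × 9.81 = 11085 N.
q = ½ρv² = ½ × 0.909 × 44.5² = 900 Pa.
Required CL = L/(qS) = 11085/(900·19.9) = 0.6189.

CL = 0.619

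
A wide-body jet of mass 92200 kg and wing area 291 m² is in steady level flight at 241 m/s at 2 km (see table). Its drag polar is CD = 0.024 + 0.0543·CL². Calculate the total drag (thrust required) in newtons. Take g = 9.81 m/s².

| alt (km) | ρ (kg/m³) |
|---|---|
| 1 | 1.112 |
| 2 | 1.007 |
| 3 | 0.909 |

D = 2.09×10^5 N

At 2 km, from the table: ρ = 1.007 kg/m³.
Weight W = mg = 92200 × 9.81 = 9.0448×10^5 N; in level flight L = W.
Dynamic pressure q = 0.5 × 1.007 × 241² = 29240 Pa.
CL = 2W/(ρv²S) = 2×9.0448×10^5/(1.007×241²×291) = 0.1063.
CD = 0.024 + 0.0543 × 0.1063² = 0.02461.
D = q·S·CD = 29240 × 291 × 0.02461 = 2.095×10^5 N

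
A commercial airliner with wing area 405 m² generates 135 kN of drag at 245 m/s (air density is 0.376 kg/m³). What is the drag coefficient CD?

CD = 0.0295

From D = ½ρv²S·CD, rearranging gives CD = 2D/(ρv²S).
CD = 2 × 1.35×10^5 / (0.376 × 245² × 405) = 0.0295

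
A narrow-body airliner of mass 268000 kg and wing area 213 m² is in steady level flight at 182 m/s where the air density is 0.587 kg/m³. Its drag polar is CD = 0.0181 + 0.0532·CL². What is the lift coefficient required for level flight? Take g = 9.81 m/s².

Level flight ⇒ L = W = m·g = 268000 × 9.81 = 2.6291×10^6 N.
q = ½ρv² = ½ × 0.587 × 182² = 9722 Pa.
Required CL = L/(qS) = 2.6291×10^6/(9722·213) = 1.27.

CL = 1.27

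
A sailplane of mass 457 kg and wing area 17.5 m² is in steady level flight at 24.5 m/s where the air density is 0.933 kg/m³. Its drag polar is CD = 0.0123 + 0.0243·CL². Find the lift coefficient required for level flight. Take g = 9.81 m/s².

In steady level flight, lift balances weight: W = mg = 457 × 9.81 = 4483.2 N.
Dynamic pressure q = 0.5 × 0.933 × 24.5² = 280 Pa.
CL = 2W/(ρv²S) = 2×4483.2/(0.933×24.5²×17.5) = 0.9149.

CL = 0.915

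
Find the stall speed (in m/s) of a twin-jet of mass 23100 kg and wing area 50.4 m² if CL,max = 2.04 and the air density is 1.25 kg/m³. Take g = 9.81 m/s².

V_stall = 59.4 m/s

Weight W = mg = 23100 × 9.81 = 2.266×10^5 N.
From L = ½ρV²S·CL,max = W: V_stall = √(2W/(ρSCL,max)) = √(2·2.266×10^5/(1.25·50.4·2.04))
V_stall = √3526 = 59.4 m/s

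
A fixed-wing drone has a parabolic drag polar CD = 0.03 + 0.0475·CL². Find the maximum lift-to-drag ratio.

For CD = CD0 + K·CL², (L/D)max occurs at CL* = √(CD0/K) and equals 1/(2√(K·CD0)).
(L/D)max = 1/(2√(0.0475 × 0.03)) = 1/(2 × 0.03775) = 13.2

(L/D)max = 13.2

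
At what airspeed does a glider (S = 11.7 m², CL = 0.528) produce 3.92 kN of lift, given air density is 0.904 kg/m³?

L = ½ρv²S·CL ⇒ v = √(2L/(ρ·S·CL))
v = √(2 × 3920 / (0.904 × 11.7 × 0.528)) = √1404 = 37.5 m/s

v = 37.5 m/s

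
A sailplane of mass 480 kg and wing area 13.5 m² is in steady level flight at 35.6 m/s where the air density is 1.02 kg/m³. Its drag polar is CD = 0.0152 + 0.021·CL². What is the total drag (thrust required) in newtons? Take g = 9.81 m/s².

D = 186 N

Weight W = mg = 480 × 9.81 = 4708.8 N; in level flight L = W.
Dynamic pressure q = 0.5 × 1.02 × 35.6² = 646.4 Pa.
CL = 2W/(ρv²S) = 2×4708.8/(1.02×35.6²×13.5) = 0.5396.
CD = 0.0152 + 0.021 × 0.5396² = 0.02132.
D = q·S·CD = 646.4 × 13.5 × 0.02132 = 186 N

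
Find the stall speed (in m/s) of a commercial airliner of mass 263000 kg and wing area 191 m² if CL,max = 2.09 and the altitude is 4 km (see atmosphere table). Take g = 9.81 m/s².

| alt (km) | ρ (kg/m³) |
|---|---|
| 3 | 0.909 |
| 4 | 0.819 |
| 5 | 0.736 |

V_stall = 126 m/s

At 4 km, from the table: ρ = 0.819 kg/m³.
Stall occurs when L = W at CL,max. W = mg = 263000 × 9.81 = 2.58×10^6 N.
V_stall = √(2W/(ρ·S·CL,max)) = √(2 × 2.58×10^6 / (0.819 × 191 × 2.09))
V_stall = √15780 = 126 m/s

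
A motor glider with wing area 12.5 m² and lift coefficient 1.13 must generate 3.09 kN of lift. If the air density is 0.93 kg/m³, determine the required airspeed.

v = 21.7 m/s

L = ½ρv²S·CL ⇒ v = √(2L/(ρ·S·CL))
v = √(2 × 3090 / (0.93 × 12.5 × 1.13)) = √470.5 = 21.7 m/s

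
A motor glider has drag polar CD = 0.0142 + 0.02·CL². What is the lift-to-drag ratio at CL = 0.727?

L/D = 29.3

CD = 0.0142 + 0.02 × 0.727² = 0.02477
L/D = CL/CD = 0.727 / 0.02477 = 29.3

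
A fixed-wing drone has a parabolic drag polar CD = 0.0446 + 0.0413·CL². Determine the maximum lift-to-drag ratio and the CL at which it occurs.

(L/D)max = 11.7, at CL = 1.04

For CD = CD0 + K·CL², (L/D)max occurs at CL* = √(CD0/K) and equals 1/(2√(K·CD0)).
(L/D)max = 1/(2√(0.0413 × 0.0446)) = 1/(2 × 0.04292) = 11.7
CL* = √(0.0446/0.0413) = 1.04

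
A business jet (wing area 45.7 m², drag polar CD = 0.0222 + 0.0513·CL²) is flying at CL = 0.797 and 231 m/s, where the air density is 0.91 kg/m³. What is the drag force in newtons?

CD = 0.0222 + 0.0513 × 0.797² = 0.05479
D = ½ρv²S·CD = ½ × 0.91 × 231² × 45.7 × 0.05479 = 60800 N

D = 60800 N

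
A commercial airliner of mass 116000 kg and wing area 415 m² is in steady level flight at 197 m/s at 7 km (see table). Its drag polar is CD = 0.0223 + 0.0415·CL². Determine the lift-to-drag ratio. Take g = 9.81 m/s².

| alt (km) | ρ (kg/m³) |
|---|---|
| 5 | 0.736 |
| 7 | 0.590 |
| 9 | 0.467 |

At 7 km, from the table: ρ = 0.590 kg/m³.
Level flight ⇒ L = W = m·g = 116000 × 9.81 = 1.138×10^6 N.
Dynamic pressure q = 0.5 × 0.59 × 197² = 11450 Pa.
Required CL = L/(qS) = 1.138×10^6/(11450·415) = 0.2395.
CD = 0.0223 + 0.0415 × 0.2395² = 0.02468.
L/D = CL/CD = 0.2395 / 0.02468 = 9.7

L/D = 9.7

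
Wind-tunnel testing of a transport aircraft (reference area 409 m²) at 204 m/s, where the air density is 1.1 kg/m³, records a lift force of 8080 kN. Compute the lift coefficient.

CL = 0.863

From L = ½ρv²S·CL, rearranging gives CL = 2L/(ρv²S).
CL = 2 × 8.08×10^6 / (1.1 × 204² × 409) = 0.863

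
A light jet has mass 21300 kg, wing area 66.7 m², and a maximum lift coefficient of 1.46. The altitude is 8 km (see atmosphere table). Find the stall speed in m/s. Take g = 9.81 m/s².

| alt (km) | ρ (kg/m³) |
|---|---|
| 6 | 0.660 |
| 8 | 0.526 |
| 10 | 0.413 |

V_stall = 90.3 m/s

At 8 km, from the table: ρ = 0.526 kg/m³.
Stall occurs when L = W at CL,max. W = mg = 21300 × 9.81 = 2.09×10^5 N.
V_stall = √(2W/(ρ·S·CL,max)) = √(2 × 2.09×10^5 / (0.526 × 66.7 × 1.46))
V_stall = √8159 = 90.3 m/s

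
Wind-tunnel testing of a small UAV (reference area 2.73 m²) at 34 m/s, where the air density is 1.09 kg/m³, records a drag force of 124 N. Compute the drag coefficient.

CD = 0.0721

From D = ½ρv²S·CD, rearranging gives CD = 2D/(ρv²S).
CD = 2 × 124 / (1.09 × 34² × 2.73) = 0.0721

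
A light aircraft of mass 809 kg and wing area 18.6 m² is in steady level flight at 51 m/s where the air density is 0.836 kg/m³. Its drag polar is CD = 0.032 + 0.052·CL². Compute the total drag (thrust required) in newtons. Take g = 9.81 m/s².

D = 809 N

In steady level flight, lift balances weight: W = mg = 809 × 9.81 = 7936.3 N.
Dynamic pressure q = 0.5 × 0.836 × 51² = 1087 Pa.
Required CL = L/(qS) = 7936.3/(1087·18.6) = 0.3925.
CD = 0.032 + 0.052 × 0.3925² = 0.04001.
D = q·S·CD = 1087 × 18.6 × 0.04001 = 809.1 N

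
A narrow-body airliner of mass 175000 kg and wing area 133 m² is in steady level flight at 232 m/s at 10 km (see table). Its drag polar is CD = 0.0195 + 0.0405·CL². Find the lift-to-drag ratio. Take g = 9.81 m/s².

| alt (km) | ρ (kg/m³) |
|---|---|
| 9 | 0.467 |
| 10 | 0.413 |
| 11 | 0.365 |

L/D = 15.7

At 10 km, from the table: ρ = 0.413 kg/m³.
Level flight ⇒ L = W = m·g = 175000 × 9.81 = 1.7168×10^6 N.
Dynamic pressure q = 0.5 × 0.413 × 232² = 11110 Pa.
CL = W/(q·S) = 1.7168×10^6 / (11110 × 133) = 1.161.
CD = 0.0195 + 0.0405 × 1.161² = 0.07412.
L/D = CL/CD = 1.161 / 0.07412 = 15.7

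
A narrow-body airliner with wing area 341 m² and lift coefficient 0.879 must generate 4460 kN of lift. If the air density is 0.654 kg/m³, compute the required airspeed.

L = ½ρv²S·CL ⇒ v = √(2L/(ρ·S·CL))
v = √(2 × 4.46×10^6 / (0.654 × 341 × 0.879)) = √45500 = 213 m/s

v = 213 m/s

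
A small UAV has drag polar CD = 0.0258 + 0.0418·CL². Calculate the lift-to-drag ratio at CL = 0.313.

L/D = 10.5

CD = 0.0258 + 0.0418 × 0.313² = 0.0299
L/D = CL/CD = 0.313 / 0.0299 = 10.5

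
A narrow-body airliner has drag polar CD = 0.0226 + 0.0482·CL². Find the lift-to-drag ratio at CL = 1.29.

L/D = 12.5

CD = 0.0226 + 0.0482 × 1.29² = 0.1028
L/D = CL/CD = 1.29 / 0.1028 = 12.5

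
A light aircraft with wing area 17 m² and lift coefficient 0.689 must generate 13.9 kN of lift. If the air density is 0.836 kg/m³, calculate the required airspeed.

L = ½ρv²S·CL ⇒ v = √(2L/(ρ·S·CL))
v = √(2 × 13900 / (0.836 × 17 × 0.689)) = √2839 = 53.3 m/s

v = 53.3 m/s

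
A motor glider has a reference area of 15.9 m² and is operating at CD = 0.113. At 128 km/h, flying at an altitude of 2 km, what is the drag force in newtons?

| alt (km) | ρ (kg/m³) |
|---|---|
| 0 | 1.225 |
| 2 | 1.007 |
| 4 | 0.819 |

D = 1140 N

At 2 km, from the table: ρ = 1.007 kg/m³.
Convert speed: v = 128 km/h ÷ 3.6 = 35.56 m/s.
Dynamic pressure q = ½ρv² = ½ × 1.007 × 35.56² = 636.5 Pa.
D = q·S·CD = 636.5 × 15.9 × 0.113 = 1140 N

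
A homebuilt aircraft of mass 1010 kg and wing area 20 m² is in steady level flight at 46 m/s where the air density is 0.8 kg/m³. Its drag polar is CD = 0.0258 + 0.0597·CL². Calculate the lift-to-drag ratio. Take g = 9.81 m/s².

Level flight ⇒ L = W = m·g = 1010 × 9.81 = 9908.1 N.
q = ½ρv² = ½ × 0.8 × 46² = 846.4 Pa.
Required CL = L/(qS) = 9908.1/(846.4·20) = 0.5853.
CD = 0.0258 + 0.0597 × 0.5853² = 0.04625.
L/D = CL/CD = 0.5853 / 0.04625 = 12.7

L/D = 12.7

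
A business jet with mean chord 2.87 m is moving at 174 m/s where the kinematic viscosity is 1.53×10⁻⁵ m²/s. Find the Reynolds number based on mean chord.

Re = 3.26×10^7

Re = v·c/ν = 174 × 2.87 / (1.53×10⁻⁵) = 3.26×10^7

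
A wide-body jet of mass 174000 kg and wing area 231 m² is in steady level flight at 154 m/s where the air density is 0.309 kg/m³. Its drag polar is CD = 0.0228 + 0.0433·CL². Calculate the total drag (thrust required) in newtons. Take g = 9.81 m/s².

Weight W = mg = 174000 × 9.81 = 1.7069×10^6 N; in level flight L = W.
q = ½ρv² = ½ × 0.309 × 154² = 3664 Pa.
CL = 2W/(ρv²S) = 2×1.7069×10^6/(0.309×154²×231) = 2.017.
CD = 0.0228 + 0.0433 × 2.017² = 0.1989.
D = q·S·CD = 3664 × 231 × 0.1989 = 1.684×10^5 N

D = 1.68×10^5 N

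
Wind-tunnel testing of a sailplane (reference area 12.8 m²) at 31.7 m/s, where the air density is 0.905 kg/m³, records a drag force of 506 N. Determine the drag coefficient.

CD = 0.0869

From D = ½ρv²S·CD, rearranging gives CD = 2D/(ρv²S).
CD = 2 × 506 / (0.905 × 31.7² × 12.8) = 0.0869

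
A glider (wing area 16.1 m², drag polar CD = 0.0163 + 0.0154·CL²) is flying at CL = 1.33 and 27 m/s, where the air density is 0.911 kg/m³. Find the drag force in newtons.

CD = 0.0163 + 0.0154 × 1.33² = 0.04354
D = ½ρv²S·CD = ½ × 0.911 × 27² × 16.1 × 0.04354 = 233 N

D = 233 N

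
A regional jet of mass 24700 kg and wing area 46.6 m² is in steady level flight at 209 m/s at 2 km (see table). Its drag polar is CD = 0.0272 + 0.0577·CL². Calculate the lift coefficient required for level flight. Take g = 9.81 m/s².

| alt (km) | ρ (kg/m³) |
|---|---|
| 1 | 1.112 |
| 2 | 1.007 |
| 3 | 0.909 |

At 2 km, from the table: ρ = 1.007 kg/m³.
Level flight ⇒ L = W = m·g = 24700 × 9.81 = 2.4231×10^5 N.
Dynamic pressure q = 0.5 × 1.007 × 209² = 21990 Pa.
CL = W/(q·S) = 2.4231×10^5 / (21990 × 46.6) = 0.2364.

CL = 0.236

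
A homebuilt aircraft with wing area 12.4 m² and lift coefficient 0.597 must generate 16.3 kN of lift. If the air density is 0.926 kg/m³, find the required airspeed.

v = 69 m/s

L = ½ρv²S·CL ⇒ v = √(2L/(ρ·S·CL))
v = √(2 × 16300 / (0.926 × 12.4 × 0.597)) = √4756 = 69 m/s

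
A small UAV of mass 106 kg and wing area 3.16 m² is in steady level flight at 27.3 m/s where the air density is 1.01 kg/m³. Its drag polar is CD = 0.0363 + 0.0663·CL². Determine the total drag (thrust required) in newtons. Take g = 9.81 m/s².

D = 103 N

Level flight ⇒ L = W = m·g = 106 × 9.81 = 1039.9 N.
q = ½ρv² = ½ × 1.01 × 27.3² = 376.4 Pa.
Required CL = L/(qS) = 1039.9/(376.4·3.16) = 0.8743.
CD = 0.0363 + 0.0663 × 0.8743² = 0.08698.
D = q·S·CD = 376.4 × 3.16 × 0.08698 = 103.5 N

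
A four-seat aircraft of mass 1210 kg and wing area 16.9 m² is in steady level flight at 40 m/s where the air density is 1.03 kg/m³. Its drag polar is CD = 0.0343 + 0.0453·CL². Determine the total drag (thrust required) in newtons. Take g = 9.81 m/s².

In steady level flight, lift balances weight: W = mg = 1210 × 9.81 = 11870 N.
Dynamic pressure q = 0.5 × 1.03 × 40² = 824 Pa.
CL = W/(q·S) = 11870 / (824 × 16.9) = 0.8524.
CD = 0.0343 + 0.0453 × 0.8524² = 0.06721.
D = q·S·CD = 824 × 16.9 × 0.06721 = 936 N

D = 936 N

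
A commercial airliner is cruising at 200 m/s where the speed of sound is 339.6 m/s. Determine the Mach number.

M = v/a = 200 / 339.6 = 0.589

M = 0.589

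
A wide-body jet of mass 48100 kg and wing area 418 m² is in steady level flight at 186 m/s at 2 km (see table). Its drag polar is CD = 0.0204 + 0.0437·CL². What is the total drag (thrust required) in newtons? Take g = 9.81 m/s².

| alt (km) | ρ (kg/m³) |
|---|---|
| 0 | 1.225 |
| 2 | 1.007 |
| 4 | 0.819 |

D = 1.5×10^5 N

At 2 km, from the table: ρ = 1.007 kg/m³.
Level flight ⇒ L = W = m·g = 48100 × 9.81 = 4.7186×10^5 N.
q = ½ρv² = ½ × 1.007 × 186² = 17420 Pa.
CL = 2W/(ρv²S) = 2×4.7186×10^5/(1.007×186²×418) = 0.06481.
CD = 0.0204 + 0.0437 × 0.06481² = 0.02058.
D = q·S·CD = 17420 × 418 × 0.02058 = 1.499×10^5 N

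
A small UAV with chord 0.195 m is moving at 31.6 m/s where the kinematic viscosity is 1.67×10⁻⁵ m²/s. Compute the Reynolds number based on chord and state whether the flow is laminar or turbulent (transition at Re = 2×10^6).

Re = 3.69×10^5 (laminar)

Re = v·c/ν = 31.6 × 0.195 / (1.67×10⁻⁵) = 3.69×10^5
Since 3.69×10^5 < 2×10^6, the flow is laminar.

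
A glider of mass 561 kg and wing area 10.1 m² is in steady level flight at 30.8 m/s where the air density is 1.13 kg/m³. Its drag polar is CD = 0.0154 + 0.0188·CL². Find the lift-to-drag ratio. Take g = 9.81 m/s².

L/D = 29.2

Weight W = mg = 561 × 9.81 = 5503.4 N; in level flight L = W.
Dynamic pressure q = 0.5 × 1.13 × 30.8² = 536 Pa.
Required CL = L/(qS) = 5503.4/(536·10.1) = 1.017.
CD = 0.0154 + 0.0188 × 1.017² = 0.03483.
L/D = CL/CD = 1.017 / 0.03483 = 29.2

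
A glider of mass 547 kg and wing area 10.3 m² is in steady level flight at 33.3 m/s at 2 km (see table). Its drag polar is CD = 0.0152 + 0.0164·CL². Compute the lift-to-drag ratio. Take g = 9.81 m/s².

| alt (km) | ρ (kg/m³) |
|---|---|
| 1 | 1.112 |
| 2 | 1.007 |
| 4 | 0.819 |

L/D = 31.7

At 2 km, from the table: ρ = 1.007 kg/m³.
Weight W = mg = 547 × 9.81 = 5366.1 N; in level flight L = W.
q = ½ρv² = ½ × 1.007 × 33.3² = 558.3 Pa.
Required CL = L/(qS) = 5366.1/(558.3·10.3) = 0.9331.
CD = 0.0152 + 0.0164 × 0.9331² = 0.02948.
L/D = CL/CD = 0.9331 / 0.02948 = 31.7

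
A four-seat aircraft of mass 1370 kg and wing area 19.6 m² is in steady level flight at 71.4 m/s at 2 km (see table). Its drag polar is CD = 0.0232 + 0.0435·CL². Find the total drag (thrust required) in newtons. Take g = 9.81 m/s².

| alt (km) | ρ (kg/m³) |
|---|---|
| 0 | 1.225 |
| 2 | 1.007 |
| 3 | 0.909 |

D = 1320 N

At 2 km, from the table: ρ = 1.007 kg/m³.
Level flight ⇒ L = W = m·g = 1370 × 9.81 = 13440 N.
Dynamic pressure q = 0.5 × 1.007 × 71.4² = 2567 Pa.
CL = W/(q·S) = 13440 / (2567 × 19.6) = 0.2671.
CD = 0.0232 + 0.0435 × 0.2671² = 0.0263.
D = q·S·CD = 2567 × 19.6 × 0.0263 = 1323 N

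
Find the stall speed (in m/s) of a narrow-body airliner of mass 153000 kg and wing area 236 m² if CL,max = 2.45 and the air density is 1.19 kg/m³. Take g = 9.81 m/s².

V_stall = 66.1 m/s

At stall, lift equals weight: L = W = m·g = 153000 × 9.81 = 1.501×10^6 N.
V_stall = √(2W/(ρ·S·CL,max)) = √(2 × 1.501×10^6 / (1.19 × 236 × 2.45))
V_stall = √4363 = 66.1 m/s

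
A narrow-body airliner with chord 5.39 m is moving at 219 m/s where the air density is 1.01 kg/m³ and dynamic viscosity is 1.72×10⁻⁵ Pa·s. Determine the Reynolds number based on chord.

Re = ρ·v·c/μ = 1.01 × 219 × 5.39 / (1.72×10⁻⁵) = 6.93×10^7

Re = 6.93×10^7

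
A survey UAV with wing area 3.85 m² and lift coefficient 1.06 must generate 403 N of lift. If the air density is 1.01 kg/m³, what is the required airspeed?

L = ½ρv²S·CL ⇒ v = √(2L/(ρ·S·CL))
v = √(2 × 403 / (1.01 × 3.85 × 1.06)) = √195.5 = 14 m/s

v = 14 m/s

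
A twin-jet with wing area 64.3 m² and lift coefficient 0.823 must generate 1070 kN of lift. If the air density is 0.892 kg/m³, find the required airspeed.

v = 213 m/s

L = ½ρv²S·CL ⇒ v = √(2L/(ρ·S·CL))
v = √(2 × 1.07×10^6 / (0.892 × 64.3 × 0.823)) = √45340 = 213 m/s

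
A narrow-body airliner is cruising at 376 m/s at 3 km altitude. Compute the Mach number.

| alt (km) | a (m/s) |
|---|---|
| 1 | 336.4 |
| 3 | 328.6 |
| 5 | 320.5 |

At 3 km, from the table: a = 328.6 m/s.
M = v/a = 376 / 328.6 = 1.14

M = 1.14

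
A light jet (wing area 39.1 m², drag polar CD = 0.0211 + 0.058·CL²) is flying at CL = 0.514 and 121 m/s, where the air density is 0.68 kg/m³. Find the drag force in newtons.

D = 7090 N

CD = 0.0211 + 0.058 × 0.514² = 0.03642
D = ½ρv²S·CD = ½ × 0.68 × 121² × 39.1 × 0.03642 = 7090 N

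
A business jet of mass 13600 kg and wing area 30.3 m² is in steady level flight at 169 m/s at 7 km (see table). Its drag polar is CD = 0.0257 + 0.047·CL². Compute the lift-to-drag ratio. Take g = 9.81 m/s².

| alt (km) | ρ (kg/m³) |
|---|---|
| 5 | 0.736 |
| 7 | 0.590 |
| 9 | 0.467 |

At 7 km, from the table: ρ = 0.590 kg/m³.
In steady level flight, lift balances weight: W = mg = 13600 × 9.81 = 1.3342×10^5 N.
q = ½ρv² = ½ × 0.59 × 169² = 8425 Pa.
Required CL = L/(qS) = 1.3342×10^5/(8425·30.3) = 0.5226.
CD = 0.0257 + 0.047 × 0.5226² = 0.03854.
L/D = CL/CD = 0.5226 / 0.03854 = 13.6

L/D = 13.6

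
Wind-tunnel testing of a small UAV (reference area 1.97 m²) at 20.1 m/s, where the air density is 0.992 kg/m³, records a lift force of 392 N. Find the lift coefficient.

CL = 0.993

From L = ½ρv²S·CL, rearranging gives CL = 2L/(ρv²S).
CL = 2 × 392 / (0.992 × 20.1² × 1.97) = 0.993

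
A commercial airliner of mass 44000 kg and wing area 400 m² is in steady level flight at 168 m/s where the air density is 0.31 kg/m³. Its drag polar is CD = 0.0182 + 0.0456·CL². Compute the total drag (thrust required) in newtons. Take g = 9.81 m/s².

Level flight ⇒ L = W = m·g = 44000 × 9.81 = 4.3164×10^5 N.
Dynamic pressure q = 0.5 × 0.31 × 168² = 4375 Pa.
CL = W/(q·S) = 4.3164×10^5 / (4375 × 400) = 0.2467.
CD = 0.0182 + 0.0456 × 0.2467² = 0.02097.
D = q·S·CD = 4375 × 400 × 0.02097 = 36700 N

D = 36700 N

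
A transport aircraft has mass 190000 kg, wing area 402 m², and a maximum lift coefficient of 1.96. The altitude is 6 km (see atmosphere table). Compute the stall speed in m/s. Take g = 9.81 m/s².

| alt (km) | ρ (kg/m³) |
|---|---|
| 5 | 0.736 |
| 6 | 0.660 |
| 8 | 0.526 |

V_stall = 84.7 m/s

At 6 km, from the table: ρ = 0.660 kg/m³.
Stall occurs when L = W at CL,max. W = mg = 190000 × 9.81 = 1.864×10^6 N.
From L = ½ρV²S·CL,max = W: V_stall = √(2W/(ρSCL,max)) = √(2·1.864×10^6/(0.66·402·1.96))
V_stall = √7168 = 84.7 m/s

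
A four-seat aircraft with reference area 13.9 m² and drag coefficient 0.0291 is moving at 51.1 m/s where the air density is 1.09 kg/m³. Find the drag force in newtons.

Dynamic pressure q = ½ρv² = ½ × 1.09 × 51.1² = 1423 Pa.
D = q·S·CD = 1423 × 13.9 × 0.0291 = 576 N

D = 576 N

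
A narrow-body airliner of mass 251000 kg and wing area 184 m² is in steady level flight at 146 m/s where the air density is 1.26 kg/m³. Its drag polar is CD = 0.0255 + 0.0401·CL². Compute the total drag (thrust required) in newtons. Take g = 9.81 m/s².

D = 1.61×10^5 N

Weight W = mg = 251000 × 9.81 = 2.4623×10^6 N; in level flight L = W.
Dynamic pressure q = 0.5 × 1.26 × 146² = 13430 Pa.
CL = W/(q·S) = 2.4623×10^6 / (13430 × 184) = 0.9965.
CD = 0.0255 + 0.0401 × 0.9965² = 0.06532.
D = q·S·CD = 13430 × 184 × 0.06532 = 1.614×10^5 N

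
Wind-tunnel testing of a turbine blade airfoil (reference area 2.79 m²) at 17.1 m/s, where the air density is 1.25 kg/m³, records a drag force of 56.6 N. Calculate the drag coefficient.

CD = 0.111

From D = ½ρv²S·CD, rearranging gives CD = 2D/(ρv²S).
CD = 2 × 56.6 / (1.25 × 17.1² × 2.79) = 0.111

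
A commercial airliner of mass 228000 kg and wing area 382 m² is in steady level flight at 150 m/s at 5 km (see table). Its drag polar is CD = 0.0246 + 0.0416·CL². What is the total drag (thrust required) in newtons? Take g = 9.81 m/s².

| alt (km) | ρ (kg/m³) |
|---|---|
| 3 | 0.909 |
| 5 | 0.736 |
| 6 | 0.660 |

At 5 km, from the table: ρ = 0.736 kg/m³.
Level flight ⇒ L = W = m·g = 228000 × 9.81 = 2.2367×10^6 N.
q = ½ρv² = ½ × 0.736 × 150² = 8280 Pa.
CL = W/(q·S) = 2.2367×10^6 / (8280 × 382) = 0.7071.
CD = 0.0246 + 0.0416 × 0.7071² = 0.0454.
D = q·S·CD = 8280 × 382 × 0.0454 = 1.436×10^5 N

D = 1.44×10^5 N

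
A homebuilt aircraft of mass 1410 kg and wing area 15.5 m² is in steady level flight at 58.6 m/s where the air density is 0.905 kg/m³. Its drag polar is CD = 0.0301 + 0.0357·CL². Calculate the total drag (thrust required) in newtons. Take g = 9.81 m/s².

D = 1010 N

Weight W = mg = 1410 × 9.81 = 13832 N; in level flight L = W.
Dynamic pressure q = 0.5 × 0.905 × 58.6² = 1554 Pa.
CL = 2W/(ρv²S) = 2×13832/(0.905×58.6²×15.5) = 0.5743.
CD = 0.0301 + 0.0357 × 0.5743² = 0.04187.
D = q·S·CD = 1554 × 15.5 × 0.04187 = 1009 N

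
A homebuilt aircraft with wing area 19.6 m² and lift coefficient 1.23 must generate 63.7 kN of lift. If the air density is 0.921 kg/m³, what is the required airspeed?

v = 75.7 m/s

L = ½ρv²S·CL ⇒ v = √(2L/(ρ·S·CL))
v = √(2 × 63700 / (0.921 × 19.6 × 1.23)) = √5738 = 75.7 m/s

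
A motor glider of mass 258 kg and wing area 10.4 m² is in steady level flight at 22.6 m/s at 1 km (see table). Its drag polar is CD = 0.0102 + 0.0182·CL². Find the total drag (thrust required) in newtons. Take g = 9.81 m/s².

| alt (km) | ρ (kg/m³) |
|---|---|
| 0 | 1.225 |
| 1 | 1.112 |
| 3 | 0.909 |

D = 69.6 N

At 1 km, from the table: ρ = 1.112 kg/m³.
Level flight ⇒ L = W = m·g = 258 × 9.81 = 2531 N.
q = ½ρv² = ½ × 1.112 × 22.6² = 284 Pa.
CL = 2W/(ρv²S) = 2×2531/(1.112×22.6²×10.4) = 0.857.
CD = 0.0102 + 0.0182 × 0.857² = 0.02357.
D = q·S·CD = 284 × 10.4 × 0.02357 = 69.6 N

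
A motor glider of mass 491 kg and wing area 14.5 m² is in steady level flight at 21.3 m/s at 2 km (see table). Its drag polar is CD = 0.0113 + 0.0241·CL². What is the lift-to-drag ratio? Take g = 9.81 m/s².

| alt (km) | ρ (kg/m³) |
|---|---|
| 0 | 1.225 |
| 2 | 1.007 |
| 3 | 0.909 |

L/D = 23.4

At 2 km, from the table: ρ = 1.007 kg/m³.
Level flight ⇒ L = W = m·g = 491 × 9.81 = 4816.7 N.
Dynamic pressure q = 0.5 × 1.007 × 21.3² = 228.4 Pa.
Required CL = L/(qS) = 4816.7/(228.4·14.5) = 1.454.
CD = 0.0113 + 0.0241 × 1.454² = 0.06226.
L/D = CL/CD = 1.454 / 0.06226 = 23.4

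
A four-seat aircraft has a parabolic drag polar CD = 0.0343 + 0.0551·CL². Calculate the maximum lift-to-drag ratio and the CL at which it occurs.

(L/D)max = 11.5, at CL = 0.789

For CD = CD0 + K·CL², (L/D)max occurs at CL* = √(CD0/K) and equals 1/(2√(K·CD0)).
(L/D)max = 1/(2√(0.0551 × 0.0343)) = 1/(2 × 0.04347) = 11.5
CL* = √(0.0343/0.0551) = 0.789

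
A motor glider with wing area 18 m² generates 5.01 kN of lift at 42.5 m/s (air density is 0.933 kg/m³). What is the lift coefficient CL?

From L = ½ρv²S·CL, rearranging gives CL = 2L/(ρv²S).
CL = 2 × 5010 / (0.933 × 42.5² × 18) = 0.33

CL = 0.33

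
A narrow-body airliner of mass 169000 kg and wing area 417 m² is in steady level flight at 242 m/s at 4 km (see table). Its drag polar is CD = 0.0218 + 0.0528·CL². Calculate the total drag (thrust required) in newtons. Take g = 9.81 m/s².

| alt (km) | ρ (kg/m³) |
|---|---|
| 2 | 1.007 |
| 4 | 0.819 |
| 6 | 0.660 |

D = 2.33×10^5 N

At 4 km, from the table: ρ = 0.819 kg/m³.
In steady level flight, lift balances weight: W = mg = 169000 × 9.81 = 1.6579×10^6 N.
q = ½ρv² = ½ × 0.819 × 242² = 23980 Pa.
CL = W/(q·S) = 1.6579×10^6 / (23980 × 417) = 0.1658.
CD = 0.0218 + 0.0528 × 0.1658² = 0.02325.
D = q·S·CD = 23980 × 417 × 0.02325 = 2.325×10^5 N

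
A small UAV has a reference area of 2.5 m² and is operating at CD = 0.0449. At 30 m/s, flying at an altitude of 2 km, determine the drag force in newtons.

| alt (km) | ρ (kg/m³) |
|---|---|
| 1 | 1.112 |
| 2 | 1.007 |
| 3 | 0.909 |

At 2 km, from the table: ρ = 1.007 kg/m³.
Dynamic pressure q = ½ρv² = ½ × 1.007 × 30² = 453.1 Pa.
D = q·S·CD = 453.1 × 2.5 × 0.0449 = 50.9 N

D = 50.9 N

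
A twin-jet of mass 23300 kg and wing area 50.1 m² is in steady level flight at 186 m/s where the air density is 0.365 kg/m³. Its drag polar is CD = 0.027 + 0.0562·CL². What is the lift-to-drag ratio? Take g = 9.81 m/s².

In steady level flight, lift balances weight: W = mg = 23300 × 9.81 = 2.2857×10^5 N.
Dynamic pressure q = 0.5 × 0.365 × 186² = 6314 Pa.
CL = 2W/(ρv²S) = 2×2.2857×10^5/(0.365×186²×50.1) = 0.7226.
CD = 0.027 + 0.0562 × 0.7226² = 0.05634.
L/D = CL/CD = 0.7226 / 0.05634 = 12.8

L/D = 12.8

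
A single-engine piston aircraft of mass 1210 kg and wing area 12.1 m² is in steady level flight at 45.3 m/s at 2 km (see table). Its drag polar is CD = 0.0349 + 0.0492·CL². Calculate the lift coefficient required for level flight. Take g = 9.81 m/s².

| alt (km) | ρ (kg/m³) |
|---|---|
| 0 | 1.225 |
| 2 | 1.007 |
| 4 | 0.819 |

CL = 0.949

At 2 km, from the table: ρ = 1.007 kg/m³.
Level flight ⇒ L = W = m·g = 1210 × 9.81 = 11870 N.
q = ½ρv² = ½ × 1.007 × 45.3² = 1033 Pa.
CL = 2W/(ρv²S) = 2×11870/(1.007×45.3²×12.1) = 0.9495.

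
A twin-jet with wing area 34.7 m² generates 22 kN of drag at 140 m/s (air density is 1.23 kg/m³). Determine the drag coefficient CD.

CD = 0.0526

From D = ½ρv²S·CD, rearranging gives CD = 2D/(ρv²S).
CD = 2 × 22000 / (1.23 × 140² × 34.7) = 0.0526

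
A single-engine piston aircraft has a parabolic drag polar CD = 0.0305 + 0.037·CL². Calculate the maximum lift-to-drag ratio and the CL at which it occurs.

For CD = CD0 + K·CL², (L/D)max occurs at CL* = √(CD0/K) and equals 1/(2√(K·CD0)).
(L/D)max = 1/(2√(0.037 × 0.0305)) = 1/(2 × 0.03359) = 14.9
CL* = √(0.0305/0.037) = 0.908

(L/D)max = 14.9, at CL = 0.908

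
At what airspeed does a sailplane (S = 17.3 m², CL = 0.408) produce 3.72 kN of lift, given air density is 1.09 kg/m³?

L = ½ρv²S·CL ⇒ v = √(2L/(ρ·S·CL))
v = √(2 × 3720 / (1.09 × 17.3 × 0.408)) = √967 = 31.1 m/s

v = 31.1 m/s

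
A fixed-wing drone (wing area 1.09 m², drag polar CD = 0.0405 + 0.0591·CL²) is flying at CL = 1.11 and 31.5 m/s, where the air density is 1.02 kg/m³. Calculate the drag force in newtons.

D = 62.5 N

CD = 0.0405 + 0.0591 × 1.11² = 0.1133
D = ½ρv²S·CD = ½ × 1.02 × 31.5² × 1.09 × 0.1133 = 62.5 N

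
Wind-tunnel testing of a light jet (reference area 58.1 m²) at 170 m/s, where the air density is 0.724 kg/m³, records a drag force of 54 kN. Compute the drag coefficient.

From D = ½ρv²S·CD, rearranging gives CD = 2D/(ρv²S).
CD = 2 × 54000 / (0.724 × 170² × 58.1) = 0.0888

CD = 0.0888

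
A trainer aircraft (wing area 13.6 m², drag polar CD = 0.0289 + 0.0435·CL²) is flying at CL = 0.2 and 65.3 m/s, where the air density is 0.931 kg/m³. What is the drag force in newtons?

D = 827 N

CD = 0.0289 + 0.0435 × 0.2² = 0.03064
D = ½ρv²S·CD = ½ × 0.931 × 65.3² × 13.6 × 0.03064 = 827 N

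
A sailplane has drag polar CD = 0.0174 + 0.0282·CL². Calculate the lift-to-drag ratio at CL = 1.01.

CD = 0.0174 + 0.0282 × 1.01² = 0.04617
L/D = CL/CD = 1.01 / 0.04617 = 21.9

L/D = 21.9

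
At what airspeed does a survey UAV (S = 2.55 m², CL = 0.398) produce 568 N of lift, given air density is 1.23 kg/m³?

L = ½ρv²S·CL ⇒ v = √(2L/(ρ·S·CL))
v = √(2 × 568 / (1.23 × 2.55 × 0.398)) = √910 = 30.2 m/s

v = 30.2 m/s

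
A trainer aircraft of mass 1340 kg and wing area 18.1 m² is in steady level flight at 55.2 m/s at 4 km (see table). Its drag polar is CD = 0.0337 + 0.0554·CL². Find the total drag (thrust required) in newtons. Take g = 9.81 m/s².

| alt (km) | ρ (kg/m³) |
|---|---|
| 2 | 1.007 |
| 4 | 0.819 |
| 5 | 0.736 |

D = 1180 N

At 4 km, from the table: ρ = 0.819 kg/m³.
In steady level flight, lift balances weight: W = mg = 1340 × 9.81 = 13145 N.
Dynamic pressure q = 0.5 × 0.819 × 55.2² = 1248 Pa.
CL = W/(q·S) = 13145 / (1248 × 18.1) = 0.5821.
CD = 0.0337 + 0.0554 × 0.5821² = 0.05247.
D = q·S·CD = 1248 × 18.1 × 0.05247 = 1185 N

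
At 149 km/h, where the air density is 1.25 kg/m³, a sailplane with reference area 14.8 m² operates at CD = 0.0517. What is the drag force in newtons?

Convert speed: v = 149 km/h ÷ 3.6 = 41.39 m/s.
D = ½ρv²S·CD = ½ × 1.25 × 41.39² × 14.8 × 0.0517 = 819 N

D = 819 N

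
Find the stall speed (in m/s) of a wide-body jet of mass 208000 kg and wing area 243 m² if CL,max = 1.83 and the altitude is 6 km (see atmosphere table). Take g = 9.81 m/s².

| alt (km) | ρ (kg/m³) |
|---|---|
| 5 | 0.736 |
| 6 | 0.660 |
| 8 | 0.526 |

V_stall = 118 m/s

At 6 km, from the table: ρ = 0.660 kg/m³.
At stall, lift equals weight: L = W = m·g = 208000 × 9.81 = 2.04×10^6 N.
From L = ½ρV²S·CL,max = W: V_stall = √(2W/(ρSCL,max)) = √(2·2.04×10^6/(0.66·243·1.83))
V_stall = √13900 = 118 m/s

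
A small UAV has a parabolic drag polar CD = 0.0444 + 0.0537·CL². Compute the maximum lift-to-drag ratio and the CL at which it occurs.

For CD = CD0 + K·CL², (L/D)max occurs at CL* = √(CD0/K) and equals 1/(2√(K·CD0)).
(L/D)max = 1/(2√(0.0537 × 0.0444)) = 1/(2 × 0.04883) = 10.2
CL* = √(0.0444/0.0537) = 0.909

(L/D)max = 10.2, at CL = 0.909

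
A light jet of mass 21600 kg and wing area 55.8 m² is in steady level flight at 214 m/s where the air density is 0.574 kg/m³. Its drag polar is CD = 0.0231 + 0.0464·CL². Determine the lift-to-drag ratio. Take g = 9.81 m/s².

L/D = 10.7

In steady level flight, lift balances weight: W = mg = 21600 × 9.81 = 2.119×10^5 N.
q = ½ρv² = ½ × 0.574 × 214² = 13140 Pa.
Required CL = L/(qS) = 2.119×10^5/(13140·55.8) = 0.2889.
CD = 0.0231 + 0.0464 × 0.2889² = 0.02697.
L/D = CL/CD = 0.2889 / 0.02697 = 10.7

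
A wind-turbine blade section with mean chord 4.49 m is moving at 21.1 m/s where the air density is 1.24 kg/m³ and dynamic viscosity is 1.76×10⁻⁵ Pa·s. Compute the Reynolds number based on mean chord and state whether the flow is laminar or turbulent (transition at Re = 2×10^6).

Re = 6.67×10^6 (turbulent)

Re = ρ·v·c/μ = 1.24 × 21.1 × 4.49 / (1.76×10⁻⁵) = 6.67×10^6
Since 6.67×10^6 > 2×10^6, the flow is turbulent.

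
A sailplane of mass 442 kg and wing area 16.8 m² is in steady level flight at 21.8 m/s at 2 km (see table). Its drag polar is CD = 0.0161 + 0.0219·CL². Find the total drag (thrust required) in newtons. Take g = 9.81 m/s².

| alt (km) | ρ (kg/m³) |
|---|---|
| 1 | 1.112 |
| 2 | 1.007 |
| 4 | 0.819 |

D = 167 N

At 2 km, from the table: ρ = 1.007 kg/m³.
Level flight ⇒ L = W = m·g = 442 × 9.81 = 4336 N.
Dynamic pressure q = 0.5 × 1.007 × 21.8² = 239.3 Pa.
Required CL = L/(qS) = 4336/(239.3·16.8) = 1.079.
CD = 0.0161 + 0.0219 × 1.079² = 0.04158.
D = q·S·CD = 239.3 × 16.8 × 0.04158 = 167.1 N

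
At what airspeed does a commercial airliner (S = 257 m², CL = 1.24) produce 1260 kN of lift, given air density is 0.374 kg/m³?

v = 145 m/s

L = ½ρv²S·CL ⇒ v = √(2L/(ρ·S·CL))
v = √(2 × 1.26×10^6 / (0.374 × 257 × 1.24)) = √21140 = 145 m/s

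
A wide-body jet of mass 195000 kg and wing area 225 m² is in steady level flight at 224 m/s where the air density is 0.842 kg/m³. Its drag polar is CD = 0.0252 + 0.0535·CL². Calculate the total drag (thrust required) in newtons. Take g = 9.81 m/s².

D = 1.61×10^5 N

Level flight ⇒ L = W = m·g = 195000 × 9.81 = 1.913×10^6 N.
Dynamic pressure q = 0.5 × 0.842 × 224² = 21120 Pa.
Required CL = L/(qS) = 1.913×10^6/(21120·225) = 0.4025.
CD = 0.0252 + 0.0535 × 0.4025² = 0.03387.
D = q·S·CD = 21120 × 225 × 0.03387 = 1.61×10^5 N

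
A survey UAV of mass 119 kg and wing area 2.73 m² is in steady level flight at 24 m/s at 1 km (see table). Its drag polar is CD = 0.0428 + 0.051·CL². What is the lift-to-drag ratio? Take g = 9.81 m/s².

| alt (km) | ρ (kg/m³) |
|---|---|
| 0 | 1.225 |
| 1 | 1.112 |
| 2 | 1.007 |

L/D = 9.98

At 1 km, from the table: ρ = 1.112 kg/m³.
Level flight ⇒ L = W = m·g = 119 × 9.81 = 1167.4 N.
q = ½ρv² = ½ × 1.112 × 24² = 320.3 Pa.
Required CL = L/(qS) = 1167.4/(320.3·2.73) = 1.335.
CD = 0.0428 + 0.051 × 1.335² = 0.1337.
L/D = CL/CD = 1.335 / 0.1337 = 9.98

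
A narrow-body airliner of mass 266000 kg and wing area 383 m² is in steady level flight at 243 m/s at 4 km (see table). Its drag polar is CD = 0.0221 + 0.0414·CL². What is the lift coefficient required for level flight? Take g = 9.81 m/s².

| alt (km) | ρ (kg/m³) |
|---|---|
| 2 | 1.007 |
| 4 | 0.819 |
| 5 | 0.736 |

At 4 km, from the table: ρ = 0.819 kg/m³.
Weight W = mg = 266000 × 9.81 = 2.6095×10^6 N; in level flight L = W.
Dynamic pressure q = 0.5 × 0.819 × 243² = 24180 Pa.
Required CL = L/(qS) = 2.6095×10^6/(24180·383) = 0.2818.

CL = 0.282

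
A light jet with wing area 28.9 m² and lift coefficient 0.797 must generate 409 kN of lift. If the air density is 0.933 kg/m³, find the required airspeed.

v = 195 m/s

L = ½ρv²S·CL ⇒ v = √(2L/(ρ·S·CL))
v = √(2 × 4.09×10^5 / (0.933 × 28.9 × 0.797)) = √38060 = 195 m/s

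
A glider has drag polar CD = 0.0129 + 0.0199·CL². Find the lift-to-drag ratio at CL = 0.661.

L/D = 30.6

CD = 0.0129 + 0.0199 × 0.661² = 0.02159
L/D = CL/CD = 0.661 / 0.02159 = 30.6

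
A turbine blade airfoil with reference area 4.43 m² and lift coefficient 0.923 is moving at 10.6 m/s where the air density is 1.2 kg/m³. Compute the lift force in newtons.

Dynamic pressure q = ½ρv² = ½ × 1.2 × 10.6² = 67.42 Pa.
L = q·S·CL = 67.42 × 4.43 × 0.923 = 276 N

L = 276 N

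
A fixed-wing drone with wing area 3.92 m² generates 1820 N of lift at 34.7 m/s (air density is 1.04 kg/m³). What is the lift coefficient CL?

From L = ½ρv²S·CL, rearranging gives CL = 2L/(ρv²S).
CL = 2 × 1820 / (1.04 × 34.7² × 3.92) = 0.742

CL = 0.742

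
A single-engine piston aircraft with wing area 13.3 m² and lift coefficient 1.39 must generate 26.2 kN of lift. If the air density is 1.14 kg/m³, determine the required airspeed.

v = 49.9 m/s

L = ½ρv²S·CL ⇒ v = √(2L/(ρ·S·CL))
v = √(2 × 26200 / (1.14 × 13.3 × 1.39)) = √2486 = 49.9 m/s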